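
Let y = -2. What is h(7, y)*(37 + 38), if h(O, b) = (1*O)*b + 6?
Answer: -600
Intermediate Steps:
h(O, b) = 6 + O*b (h(O, b) = O*b + 6 = 6 + O*b)
h(7, y)*(37 + 38) = (6 + 7*(-2))*(37 + 38) = (6 - 14)*75 = -8*75 = -600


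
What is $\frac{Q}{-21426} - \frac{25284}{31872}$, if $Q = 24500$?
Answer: $- \frac{55108291}{28453728} \approx -1.9368$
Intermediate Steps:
$\frac{Q}{-21426} - \frac{25284}{31872} = \frac{24500}{-21426} - \frac{25284}{31872} = 24500 \left(- \frac{1}{21426}\right) - \frac{2107}{2656} = - \frac{12250}{10713} - \frac{2107}{2656} = - \frac{55108291}{28453728}$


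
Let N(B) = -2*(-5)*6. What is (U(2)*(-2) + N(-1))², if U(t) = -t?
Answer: 4096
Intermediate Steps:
N(B) = 60 (N(B) = 10*6 = 60)
(U(2)*(-2) + N(-1))² = (-1*2*(-2) + 60)² = (-2*(-2) + 60)² = (4 + 60)² = 64² = 4096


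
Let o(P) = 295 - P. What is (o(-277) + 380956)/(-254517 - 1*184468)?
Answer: -381528/438985 ≈ -0.86911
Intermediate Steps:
(o(-277) + 380956)/(-254517 - 1*184468) = ((295 - 1*(-277)) + 380956)/(-254517 - 1*184468) = ((295 + 277) + 380956)/(-254517 - 184468) = (572 + 380956)/(-438985) = 381528*(-1/438985) = -381528/438985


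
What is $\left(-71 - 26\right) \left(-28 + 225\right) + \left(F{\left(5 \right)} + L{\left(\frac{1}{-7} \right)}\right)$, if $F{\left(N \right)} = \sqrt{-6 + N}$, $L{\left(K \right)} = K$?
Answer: $- \frac{133764}{7} + i \approx -19109.0 + 1.0 i$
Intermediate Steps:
$\left(-71 - 26\right) \left(-28 + 225\right) + \left(F{\left(5 \right)} + L{\left(\frac{1}{-7} \right)}\right) = \left(-71 - 26\right) \left(-28 + 225\right) + \left(\sqrt{-6 + 5} + \frac{1}{-7}\right) = \left(-97\right) 197 - \left(\frac{1}{7} - \sqrt{-1}\right) = -19109 - \left(\frac{1}{7} - i\right) = - \frac{133764}{7} + i$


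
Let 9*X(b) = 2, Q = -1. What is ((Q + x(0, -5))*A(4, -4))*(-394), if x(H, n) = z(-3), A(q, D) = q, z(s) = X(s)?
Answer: 11032/9 ≈ 1225.8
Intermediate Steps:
X(b) = 2/9 (X(b) = (1/9)*2 = 2/9)
z(s) = 2/9
x(H, n) = 2/9
((Q + x(0, -5))*A(4, -4))*(-394) = ((-1 + 2/9)*4)*(-394) = -7/9*4*(-394) = -28/9*(-394) = 11032/9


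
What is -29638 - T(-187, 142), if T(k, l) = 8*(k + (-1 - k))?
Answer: -29630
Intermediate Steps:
T(k, l) = -8 (T(k, l) = 8*(-1) = -8)
-29638 - T(-187, 142) = -29638 - 1*(-8) = -29638 + 8 = -29630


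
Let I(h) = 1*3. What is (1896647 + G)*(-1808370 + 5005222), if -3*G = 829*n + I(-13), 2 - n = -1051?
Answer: 5133079760284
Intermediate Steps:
I(h) = 3
n = 1053 (n = 2 - 1*(-1051) = 2 + 1051 = 1053)
G = -290980 (G = -(829*1053 + 3)/3 = -(872937 + 3)/3 = -⅓*872940 = -290980)
(1896647 + G)*(-1808370 + 5005222) = (1896647 - 290980)*(-1808370 + 5005222) = 1605667*3196852 = 5133079760284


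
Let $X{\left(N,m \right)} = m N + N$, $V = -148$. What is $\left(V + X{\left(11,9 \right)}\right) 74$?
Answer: $-2812$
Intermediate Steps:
$X{\left(N,m \right)} = N + N m$ ($X{\left(N,m \right)} = N m + N = N + N m$)
$\left(V + X{\left(11,9 \right)}\right) 74 = \left(-148 + 11 \left(1 + 9\right)\right) 74 = \left(-148 + 11 \cdot 10\right) 74 = \left(-148 + 110\right) 74 = \left(-38\right) 74 = -2812$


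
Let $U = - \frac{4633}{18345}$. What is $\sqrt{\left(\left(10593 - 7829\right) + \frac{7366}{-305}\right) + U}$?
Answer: $\frac{\sqrt{3430691968583085}}{1119045} \approx 52.341$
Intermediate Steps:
$U = - \frac{4633}{18345}$ ($U = \left(-4633\right) \frac{1}{18345} = - \frac{4633}{18345} \approx -0.25255$)
$\sqrt{\left(\left(10593 - 7829\right) + \frac{7366}{-305}\right) + U} = \sqrt{\left(\left(10593 - 7829\right) + \frac{7366}{-305}\right) - \frac{4633}{18345}} = \sqrt{\left(2764 + 7366 \left(- \frac{1}{305}\right)\right) - \frac{4633}{18345}} = \sqrt{\left(2764 - \frac{7366}{305}\right) - \frac{4633}{18345}} = \sqrt{\frac{835654}{305} - \frac{4633}{18345}} = \sqrt{\frac{3065731913}{1119045}} = \frac{\sqrt{3430691968583085}}{1119045}$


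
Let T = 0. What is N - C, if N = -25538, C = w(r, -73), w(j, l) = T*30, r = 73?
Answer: -25538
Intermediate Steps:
w(j, l) = 0 (w(j, l) = 0*30 = 0)
C = 0
N - C = -25538 - 1*0 = -25538 + 0 = -25538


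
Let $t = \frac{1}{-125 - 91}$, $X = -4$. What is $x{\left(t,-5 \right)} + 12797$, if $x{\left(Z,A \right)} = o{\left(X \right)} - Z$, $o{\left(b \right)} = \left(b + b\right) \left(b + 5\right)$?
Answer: $\frac{2762425}{216} \approx 12789.0$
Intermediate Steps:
$t = - \frac{1}{216}$ ($t = \frac{1}{-216} = - \frac{1}{216} \approx -0.0046296$)
$o{\left(b \right)} = 2 b \left(5 + b\right)$
$x{\left(Z,A \right)} = -8 - Z$ ($x{\left(Z,A \right)} = 2 \left(-4\right) \left(5 - 4\right) - Z = 2 \left(-4\right) 1 - Z = -8 - Z$)
$x{\left(t,-5 \right)} + 12797 = \left(-8 - - \frac{1}{216}\right) + 12797 = \left(-8 + \frac{1}{216}\right) + 12797 = - \frac{1727}{216} + 12797 = \frac{2762425}{216}$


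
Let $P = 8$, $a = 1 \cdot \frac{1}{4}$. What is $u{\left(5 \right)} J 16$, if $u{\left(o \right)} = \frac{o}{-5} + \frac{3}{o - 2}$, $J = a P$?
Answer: $0$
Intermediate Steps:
$a = \frac{1}{4}$ ($a = 1 \cdot \frac{1}{4} = \frac{1}{4} \approx 0.25$)
$J = 2$ ($J = \frac{1}{4} \cdot 8 = 2$)
$u{\left(o \right)} = \frac{3}{-2 + o} - \frac{o}{5}$ ($u{\left(o \right)} = o \left(- \frac{1}{5}\right) + \frac{3}{-2 + o} = - \frac{o}{5} + \frac{3}{-2 + o} = \frac{3}{-2 + o} - \frac{o}{5}$)
$u{\left(5 \right)} J 16 = \frac{15 - 5^{2} + 2 \cdot 5}{5 \left(-2 + 5\right)} 2 \cdot 16 = \frac{15 - 25 + 10}{5 \cdot 3} \cdot 2 \cdot 16 = \frac{1}{5} \cdot \frac{1}{3} \left(15 - 25 + 10\right) 2 \cdot 16 = \frac{1}{5} \cdot \frac{1}{3} \cdot 0 \cdot 2 \cdot 16 = 0 \cdot 2 \cdot 16 = 0 \cdot 16 = 0$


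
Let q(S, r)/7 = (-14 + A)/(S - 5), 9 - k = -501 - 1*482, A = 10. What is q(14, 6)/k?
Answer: -7/2232 ≈ -0.0031362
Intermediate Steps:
k = 992 (k = 9 - (-501 - 1*482) = 9 - (-501 - 482) = 9 - 1*(-983) = 9 + 983 = 992)
q(S, r) = -28/(-5 + S) (q(S, r) = 7*((-14 + 10)/(S - 5)) = 7*(-4/(-5 + S)) = -28/(-5 + S))
q(14, 6)/k = -28/(-5 + 14)/992 = -28/9*(1/992) = -28*⅑*(1/992) = -28/9*1/992 = -7/2232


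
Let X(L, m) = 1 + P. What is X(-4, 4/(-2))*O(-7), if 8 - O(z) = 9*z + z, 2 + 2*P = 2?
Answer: 78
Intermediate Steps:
P = 0 (P = -1 + (½)*2 = -1 + 1 = 0)
O(z) = 8 - 10*z (O(z) = 8 - (9*z + z) = 8 - 10*z)
X(L, m) = 1 (X(L, m) = 1 + 0 = 1)
X(-4, 4/(-2))*O(-7) = 1*(8 - 10*(-7)) = 1*(8 + 70) = 1*78 = 78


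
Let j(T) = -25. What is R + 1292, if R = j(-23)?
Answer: 1267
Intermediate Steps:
R = -25
R + 1292 = -25 + 1292 = 1267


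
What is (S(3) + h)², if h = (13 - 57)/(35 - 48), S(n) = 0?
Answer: 1936/169 ≈ 11.456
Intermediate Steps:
h = 44/13 (h = -44/(-13) = -44*(-1/13) = 44/13 ≈ 3.3846)
(S(3) + h)² = (0 + 44/13)² = (44/13)² = 1936/169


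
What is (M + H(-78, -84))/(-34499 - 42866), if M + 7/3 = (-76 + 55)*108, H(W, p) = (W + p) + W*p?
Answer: -12359/232095 ≈ -0.053250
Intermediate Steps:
H(W, p) = W + p + W*p
M = -6811/3 (M = -7/3 + (-76 + 55)*108 = -7/3 - 21*108 = -7/3 - 2268 = -6811/3 ≈ -2270.3)
(M + H(-78, -84))/(-34499 - 42866) = (-6811/3 + (-78 - 84 - 78*(-84)))/(-34499 - 42866) = (-6811/3 + (-78 - 84 + 6552))/(-77365) = (-6811/3 + 6390)*(-1/77365) = (12359/3)*(-1/77365) = -12359/232095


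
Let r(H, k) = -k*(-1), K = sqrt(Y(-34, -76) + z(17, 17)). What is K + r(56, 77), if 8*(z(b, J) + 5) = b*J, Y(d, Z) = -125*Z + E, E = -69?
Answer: 77 + sqrt(151394)/4 ≈ 174.27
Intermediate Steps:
Y(d, Z) = -69 - 125*Z (Y(d, Z) = -125*Z - 69 = -69 - 125*Z)
z(b, J) = -5 + J*b/8 (z(b, J) = -5 + (b*J)/8 = -5 + (J*b)/8 = -5 + J*b/8)
K = sqrt(151394)/4 (K = sqrt((-69 - 125*(-76)) + (-5 + (1/8)*17*17)) = sqrt((-69 + 9500) + (-5 + 289/8)) = sqrt(9431 + 249/8) = sqrt(75697/8) = sqrt(151394)/4 ≈ 97.273)
r(H, k) = k (r(H, k) = -(-1)*k = k)
K + r(56, 77) = sqrt(151394)/4 + 77 = 77 + sqrt(151394)/4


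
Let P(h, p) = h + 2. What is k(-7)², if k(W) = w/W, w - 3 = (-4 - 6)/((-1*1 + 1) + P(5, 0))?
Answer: 121/2401 ≈ 0.050396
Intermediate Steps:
P(h, p) = 2 + h
w = 11/7 (w = 3 + (-4 - 6)/((-1*1 + 1) + (2 + 5)) = 3 - 10/((-1 + 1) + 7) = 3 - 10/(0 + 7) = 3 - 10/7 = 11/7 ≈ 1.5714)
k(W) = 11/(7*W)
k(-7)² = ((11/7)/(-7))² = ((11/7)*(-⅐))² = (-11/49)² = 121/2401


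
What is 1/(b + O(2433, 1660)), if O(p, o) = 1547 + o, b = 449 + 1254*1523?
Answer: 1/1913498 ≈ 5.2260e-7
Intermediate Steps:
b = 1910291 (b = 449 + 1909842 = 1910291)
1/(b + O(2433, 1660)) = 1/(1910291 + (1547 + 1660)) = 1/(1910291 + 3207) = 1/1913498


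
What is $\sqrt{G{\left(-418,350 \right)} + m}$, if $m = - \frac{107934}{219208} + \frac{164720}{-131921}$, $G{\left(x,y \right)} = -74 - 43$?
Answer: $\frac{i \sqrt{7379474235054682915}}{249294298} \approx 10.897 i$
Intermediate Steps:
$G{\left(x,y \right)} = -117$
$m = - \frac{868046603}{498588596}$ ($m = \left(-107934\right) \frac{1}{219208} + 164720 \left(- \frac{1}{131921}\right) = - \frac{53967}{109604} - \frac{5680}{4549} = - \frac{868046603}{498588596} \approx -1.741$)
$\sqrt{G{\left(-418,350 \right)} + m} = \sqrt{-117 - \frac{868046603}{498588596}} = \sqrt{- \frac{59202912335}{498588596}} = \frac{i \sqrt{7379474235054682915}}{249294298}$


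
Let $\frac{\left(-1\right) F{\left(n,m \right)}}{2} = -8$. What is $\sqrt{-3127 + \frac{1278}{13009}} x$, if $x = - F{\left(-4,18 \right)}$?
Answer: $- \frac{16 i \sqrt{529178345785}}{13009} \approx - 894.7 i$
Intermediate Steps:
$F{\left(n,m \right)} = 16$ ($F{\left(n,m \right)} = \left(-2\right) \left(-8\right) = 16$)
$x = -16$ ($x = \left(-1\right) 16 = -16$)
$\sqrt{-3127 + \frac{1278}{13009}} x = \sqrt{-3127 + \frac{1278}{13009}} \left(-16\right) = \sqrt{- \frac{40677865}{13009}} \left(-16\right) = \frac{i \sqrt{529178345785}}{13009} \left(-16\right) = - \frac{16 i \sqrt{529178345785}}{13009}$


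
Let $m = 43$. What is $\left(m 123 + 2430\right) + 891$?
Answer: $8610$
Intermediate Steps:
$\left(m 123 + 2430\right) + 891 = \left(43 \cdot 123 + 2430\right) + 891 = \left(5289 + 2430\right) + 891 = 7719 + 891 = 8610$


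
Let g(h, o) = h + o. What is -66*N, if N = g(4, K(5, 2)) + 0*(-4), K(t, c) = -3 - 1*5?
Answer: 264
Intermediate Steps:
K(t, c) = -8 (K(t, c) = -3 - 5 = -8)
N = -4 (N = (4 - 8) + 0*(-4) = -4 + 0 = -4)
-66*N = -66*(-4) = 264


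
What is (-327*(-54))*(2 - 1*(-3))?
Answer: 88290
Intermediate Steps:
(-327*(-54))*(2 - 1*(-3)) = 17658*(2 + 3) = 17658*5 = 88290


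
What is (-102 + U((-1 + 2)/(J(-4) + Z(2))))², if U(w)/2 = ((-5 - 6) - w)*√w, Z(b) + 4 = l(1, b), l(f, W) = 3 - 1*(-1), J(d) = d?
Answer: 164615/16 + 2193*I ≈ 10288.0 + 2193.0*I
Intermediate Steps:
l(f, W) = 4 (l(f, W) = 3 + 1 = 4)
Z(b) = 0 (Z(b) = -4 + 4 = 0)
U(w) = 2*√w*(-11 - w) (U(w) = 2*(((-5 - 6) - w)*√w) = 2*((-11 - w)*√w) = 2*(√w*(-11 - w)) = 2*√w*(-11 - w))
(-102 + U((-1 + 2)/(J(-4) + Z(2))))² = (-102 + 2*√((-1 + 2)/(-4 + 0))*(-11 - (-1 + 2)/(-4 + 0)))² = (-102 + 2*√(1/(-4))*(-11 - 1/(-4)))² = (-102 + 2*√(1*(-¼))*(-11 - (-1)/4))² = (-102 + 2*√(-¼)*(-11 - 1*(-¼)))² = (-102 + 2*(I/2)*(-11 + ¼))² = (-102 + 2*(I/2)*(-43/4))² = (-102 - 43*I/4)²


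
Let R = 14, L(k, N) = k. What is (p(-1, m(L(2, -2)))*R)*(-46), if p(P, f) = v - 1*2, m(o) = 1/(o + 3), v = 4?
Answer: -1288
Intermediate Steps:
m(o) = 1/(3 + o)
p(P, f) = 2 (p(P, f) = 4 - 1*2 = 4 - 2 = 2)
(p(-1, m(L(2, -2)))*R)*(-46) = (2*14)*(-46) = 28*(-46) = -1288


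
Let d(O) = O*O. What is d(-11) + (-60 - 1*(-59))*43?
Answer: 78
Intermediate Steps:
d(O) = O**2
d(-11) + (-60 - 1*(-59))*43 = (-11)**2 + (-60 - 1*(-59))*43 = 121 + (-60 + 59)*43 = 121 - 1*43 = 121 - 43 = 78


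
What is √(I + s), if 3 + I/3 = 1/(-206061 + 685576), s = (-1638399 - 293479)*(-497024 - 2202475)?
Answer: √1199132743679499644243970/479515 ≈ 2.2837e+6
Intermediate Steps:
s = 5215102729122 (s = -1931878*(-2699499) = 5215102729122)
I = -4315632/479515 (I = -9 + 3/(-206061 + 685576) = -9 + 3/479515 = -4315632/479515 ≈ -9.0000)
√(I + s) = √(-4315632/479515 + 5215102729122) = √(2500719985150620198/479515) = √1199132743679499644243970/479515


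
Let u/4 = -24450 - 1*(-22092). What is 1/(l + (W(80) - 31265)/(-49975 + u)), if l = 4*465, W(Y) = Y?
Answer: 59407/110528205 ≈ 0.00053748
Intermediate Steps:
u = -9432 (u = 4*(-24450 - 1*(-22092)) = 4*(-24450 + 22092) = 4*(-2358) = -9432)
l = 1860
1/(l + (W(80) - 31265)/(-49975 + u)) = 1/(1860 + (80 - 31265)/(-49975 - 9432)) = 1/(1860 - 31185/(-59407)) = 1/(1860 - 31185*(-1/59407)) = 1/(1860 + 31185/59407) = 1/(110528205/59407) = 59407/110528205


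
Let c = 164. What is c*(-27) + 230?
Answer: -4198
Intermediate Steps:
c*(-27) + 230 = 164*(-27) + 230 = -4428 + 230 = -4198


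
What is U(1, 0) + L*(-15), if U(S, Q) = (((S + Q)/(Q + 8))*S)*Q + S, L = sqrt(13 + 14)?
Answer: 1 - 45*sqrt(3) ≈ -76.942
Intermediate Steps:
L = 3*sqrt(3) (L = sqrt(27) = 3*sqrt(3) ≈ 5.1962)
U(S, Q) = S + Q*S*(Q + S)/(8 + Q) (U(S, Q) = (((Q + S)/(8 + Q))*S)*Q + S = (S*(Q + S)/(8 + Q))*Q + S = Q*S*(Q + S)/(8 + Q) + S = S + Q*S*(Q + S)/(8 + Q))
U(1, 0) + L*(-15) = 1*(8 + 0 + 0**2 + 0*1)/(8 + 0) + (3*sqrt(3))*(-15) = 1*(8 + 0 + 0 + 0)/8 - 45*sqrt(3) = 1*(1/8)*8 - 45*sqrt(3) = 1 - 45*sqrt(3)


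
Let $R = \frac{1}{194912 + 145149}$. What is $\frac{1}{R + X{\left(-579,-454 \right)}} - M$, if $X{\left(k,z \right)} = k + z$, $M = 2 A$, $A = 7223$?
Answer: $- \frac{5074634731413}{351283012} \approx -14446.0$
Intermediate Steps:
$M = 14446$ ($M = 2 \cdot 7223 = 14446$)
$R = \frac{1}{340061} \approx 2.9406 \cdot 10^{-6}$
$\frac{1}{R + X{\left(-579,-454 \right)}} - M = \frac{1}{\frac{1}{340061} - 1033} - 14446 = \frac{1}{- \frac{351283012}{340061}} - 14446 = - \frac{340061}{351283012} - 14446 = - \frac{5074634731413}{351283012}$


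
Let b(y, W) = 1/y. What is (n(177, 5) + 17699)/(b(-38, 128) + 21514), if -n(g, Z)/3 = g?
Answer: 652384/817531 ≈ 0.79799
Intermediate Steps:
n(g, Z) = -3*g
(n(177, 5) + 17699)/(b(-38, 128) + 21514) = (-3*177 + 17699)/(1/(-38) + 21514) = (-531 + 17699)/(-1/38 + 21514) = 17168/(817531/38) = 17168*(38/817531) = 652384/817531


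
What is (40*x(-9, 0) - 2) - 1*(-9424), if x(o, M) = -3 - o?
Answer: 9662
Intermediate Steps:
(40*x(-9, 0) - 2) - 1*(-9424) = (40*(-3 - 1*(-9)) - 2) - 1*(-9424) = (40*(-3 + 9) - 2) + 9424 = (40*6 - 2) + 9424 = (240 - 2) + 9424 = 238 + 9424 = 9662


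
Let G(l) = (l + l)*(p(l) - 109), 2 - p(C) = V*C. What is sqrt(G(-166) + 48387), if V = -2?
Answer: sqrt(194135) ≈ 440.61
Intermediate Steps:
p(C) = 2 + 2*C (p(C) = 2 - (-2)*C = 2 + 2*C)
G(l) = 2*l*(-107 + 2*l) (G(l) = (l + l)*((2 + 2*l) - 109) = (2*l)*(-107 + 2*l) = 2*l*(-107 + 2*l))
sqrt(G(-166) + 48387) = sqrt(2*(-166)*(-107 + 2*(-166)) + 48387) = sqrt(2*(-166)*(-107 - 332) + 48387) = sqrt(2*(-166)*(-439) + 48387) = sqrt(145748 + 48387) = sqrt(194135)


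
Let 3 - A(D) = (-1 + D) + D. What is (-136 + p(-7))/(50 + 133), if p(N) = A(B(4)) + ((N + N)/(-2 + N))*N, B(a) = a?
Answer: -1358/1647 ≈ -0.82453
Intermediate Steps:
A(D) = 4 - 2*D (A(D) = 3 - ((-1 + D) + D) = 3 - (-1 + 2*D) = 3 + (1 - 2*D) = 4 - 2*D)
p(N) = -4 + 2*N²/(-2 + N) (p(N) = (4 - 2*4) + ((N + N)/(-2 + N))*N = (4 - 8) + ((2*N)/(-2 + N))*N = -4 + (2*N/(-2 + N))*N = -4 + 2*N²/(-2 + N))
(-136 + p(-7))/(50 + 133) = (-136 + 2*(4 + (-7)² - 2*(-7))/(-2 - 7))/(50 + 133) = (-136 + 2*(4 + 49 + 14)/(-9))/183 = (-136 + 2*(-⅑)*67)*(1/183) = (-136 - 134/9)*(1/183) = -1358/9*1/183 = -1358/1647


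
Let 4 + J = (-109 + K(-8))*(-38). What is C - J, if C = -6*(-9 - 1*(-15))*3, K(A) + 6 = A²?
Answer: -2042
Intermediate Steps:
K(A) = -6 + A²
C = -108 (C = -6*(-9 + 15)*3 = -6*6*3 = -36*3 = -108)
J = 1934 (J = -4 + (-109 + (-6 + (-8)²))*(-38) = -4 + (-109 + (-6 + 64))*(-38) = -4 + (-109 + 58)*(-38) = -4 - 51*(-38) = -4 + 1938 = 1934)
C - J = -108 - 1*1934 = -108 - 1934 = -2042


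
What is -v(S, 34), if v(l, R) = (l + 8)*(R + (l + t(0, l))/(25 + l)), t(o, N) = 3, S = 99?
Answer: -231013/62 ≈ -3726.0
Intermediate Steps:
v(l, R) = (8 + l)*(R + (3 + l)/(25 + l)) (v(l, R) = (l + 8)*(R + (l + 3)/(25 + l)) = (8 + l)*(R + (3 + l)/(25 + l)))
-v(S, 34) = -(24 + 99² + 11*99 + 200*34 + 34*99² + 33*34*99)/(25 + 99) = -(24 + 9801 + 1089 + 6800 + 34*9801 + 111078)/124 = -(24 + 9801 + 1089 + 6800 + 333234 + 111078)/124 = -462026/124 = -1*231013/62 = -231013/62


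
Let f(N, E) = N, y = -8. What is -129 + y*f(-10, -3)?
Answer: -49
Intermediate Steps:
-129 + y*f(-10, -3) = -129 - 8*(-10) = -129 + 80 = -49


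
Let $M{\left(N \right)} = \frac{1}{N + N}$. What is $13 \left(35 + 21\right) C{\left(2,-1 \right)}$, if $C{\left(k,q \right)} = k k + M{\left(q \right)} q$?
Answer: $3276$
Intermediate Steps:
$M{\left(N \right)} = \frac{1}{2 N}$
$C{\left(k,q \right)} = \frac{1}{2} + k^{2}$ ($C{\left(k,q \right)} = k k + \frac{1}{2 q} q = k^{2} + \frac{1}{2} = \frac{1}{2} + k^{2}$)
$13 \left(35 + 21\right) C{\left(2,-1 \right)} = 13 \left(35 + 21\right) \left(\frac{1}{2} + 2^{2}\right) = 13 \cdot 56 \left(\frac{1}{2} + 4\right) = 13 \cdot 56 \cdot \frac{9}{2} = 13 \cdot 252 = 3276$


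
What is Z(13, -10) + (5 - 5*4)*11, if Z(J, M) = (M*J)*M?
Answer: 1135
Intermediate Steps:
Z(J, M) = J*M² (Z(J, M) = (J*M)*M = J*M²)
Z(13, -10) + (5 - 5*4)*11 = 13*(-10)² + (5 - 5*4)*11 = 13*100 + (5 - 20)*11 = 1300 - 15*11 = 1300 - 165 = 1135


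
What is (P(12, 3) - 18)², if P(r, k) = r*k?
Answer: 324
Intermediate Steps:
P(r, k) = k*r
(P(12, 3) - 18)² = (3*12 - 18)² = (36 - 18)² = 18² = 324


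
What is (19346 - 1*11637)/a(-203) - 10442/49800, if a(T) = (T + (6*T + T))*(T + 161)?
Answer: -13679989/141531600 ≈ -0.096657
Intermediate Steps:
a(T) = 8*T*(161 + T) (a(T) = (T + 7*T)*(161 + T) = (8*T)*(161 + T) = 8*T*(161 + T))
(19346 - 1*11637)/a(-203) - 10442/49800 = (19346 - 1*11637)/((8*(-203)*(161 - 203))) - 10442/49800 = (19346 - 11637)/((8*(-203)*(-42))) - 10442*1/49800 = 7709/68208 - 5221/24900 = -13679989/141531600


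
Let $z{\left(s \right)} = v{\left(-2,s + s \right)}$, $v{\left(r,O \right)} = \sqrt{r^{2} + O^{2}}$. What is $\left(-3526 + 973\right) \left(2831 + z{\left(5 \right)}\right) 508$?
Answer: $-3671591844 - 2593848 \sqrt{26} \approx -3.6848 \cdot 10^{9}$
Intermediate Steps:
$v{\left(r,O \right)} = \sqrt{O^{2} + r^{2}}$
$z{\left(s \right)} = \sqrt{4 + 4 s^{2}}$ ($z{\left(s \right)} = \sqrt{\left(s + s\right)^{2} + \left(-2\right)^{2}} = \sqrt{\left(2 s\right)^{2} + 4} = \sqrt{4 s^{2} + 4} = \sqrt{4 + 4 s^{2}}$)
$\left(-3526 + 973\right) \left(2831 + z{\left(5 \right)}\right) 508 = \left(-3526 + 973\right) \left(2831 + 2 \sqrt{1 + 5^{2}}\right) 508 = - 2553 \left(2831 + 2 \sqrt{1 + 25}\right) 508 = - 2553 \left(2831 + 2 \sqrt{26}\right) 508 = \left(-7227543 - 5106 \sqrt{26}\right) 508 = -3671591844 - 2593848 \sqrt{26}$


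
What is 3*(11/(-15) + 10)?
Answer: 139/5 ≈ 27.800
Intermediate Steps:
3*(11/(-15) + 10) = 3*(11*(-1/15) + 10) = 3*(-11/15 + 10) = 3*(139/15) = 139/5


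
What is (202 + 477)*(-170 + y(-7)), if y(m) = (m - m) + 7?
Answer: -110677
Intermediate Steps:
y(m) = 7 (y(m) = 0 + 7 = 7)
(202 + 477)*(-170 + y(-7)) = (202 + 477)*(-170 + 7) = 679*(-163) = -110677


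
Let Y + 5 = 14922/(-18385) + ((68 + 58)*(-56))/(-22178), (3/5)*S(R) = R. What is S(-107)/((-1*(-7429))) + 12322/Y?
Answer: -55987810377798815/24960639963561 ≈ -2243.0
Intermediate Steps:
S(R) = 5*R/3
Y = -1119964103/203871265 (Y = -5 + (14922/(-18385) + ((68 + 58)*(-56))/(-22178)) = -5 + (14922*(-1/18385) + (126*(-56))*(-1/22178)) = -5 + (-14922/18385 - 7056*(-1/22178)) = -5 + (-14922/18385 + 3528/11089) = -5 - 100607778/203871265 = -1119964103/203871265 ≈ -5.4935)
S(-107)/((-1*(-7429))) + 12322/Y = ((5/3)*(-107))/((-1*(-7429))) + 12322/(-1119964103/203871265) = -535/3/7429 + 12322*(-203871265/1119964103) = -535/3*1/7429 - 2512101727330/1119964103 = -535/22287 - 2512101727330/1119964103 = -55987810377798815/24960639963561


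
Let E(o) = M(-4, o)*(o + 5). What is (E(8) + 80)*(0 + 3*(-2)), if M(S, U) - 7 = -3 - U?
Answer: -168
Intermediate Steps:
M(S, U) = 4 - U (M(S, U) = 7 + (-3 - U) = 4 - U)
E(o) = (4 - o)*(5 + o) (E(o) = (4 - o)*(o + 5) = (4 - o)*(5 + o))
(E(8) + 80)*(0 + 3*(-2)) = ((20 - 1*8 - 1*8**2) + 80)*(0 + 3*(-2)) = ((20 - 8 - 1*64) + 80)*(0 - 6) = ((20 - 8 - 64) + 80)*(-6) = (-52 + 80)*(-6) = 28*(-6) = -168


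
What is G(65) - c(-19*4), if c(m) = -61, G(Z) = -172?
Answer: -111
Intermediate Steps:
G(65) - c(-19*4) = -172 - 1*(-61) = -172 + 61 = -111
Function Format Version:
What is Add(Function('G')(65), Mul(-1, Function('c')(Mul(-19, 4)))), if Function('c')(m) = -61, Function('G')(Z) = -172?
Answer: -111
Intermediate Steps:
Add(Function('G')(65), Mul(-1, Function('c')(Mul(-19, 4)))) = Add(-172, Mul(-1, -61)) = Add(-172, 61) = -111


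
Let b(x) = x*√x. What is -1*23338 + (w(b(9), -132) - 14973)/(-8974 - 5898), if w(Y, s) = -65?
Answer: -173533849/7436 ≈ -23337.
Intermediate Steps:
b(x) = x^(3/2)
-1*23338 + (w(b(9), -132) - 14973)/(-8974 - 5898) = -1*23338 + (-65 - 14973)/(-8974 - 5898) = -23338 - 15038/(-14872) = -23338 - 15038*(-1/14872) = -23338 + 7519/7436 = -173533849/7436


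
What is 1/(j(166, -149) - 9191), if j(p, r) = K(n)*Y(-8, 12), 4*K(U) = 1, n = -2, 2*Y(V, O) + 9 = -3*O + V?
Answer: -8/73581 ≈ -0.00010872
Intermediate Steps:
Y(V, O) = -9/2 + V/2 - 3*O/2 (Y(V, O) = -9/2 + (-3*O + V)/2 = -9/2 + (V - 3*O)/2 = -9/2 + (V/2 - 3*O/2) = -9/2 + V/2 - 3*O/2)
K(U) = ¼ (K(U) = (¼)*1 = ¼)
j(p, r) = -53/8 (j(p, r) = (-9/2 + (½)*(-8) - 3/2*12)/4 = (-9/2 - 4 - 18)/4 = (¼)*(-53/2) = -53/8)
1/(j(166, -149) - 9191) = 1/(-53/8 - 9191) = 1/(-73581/8) = -8/73581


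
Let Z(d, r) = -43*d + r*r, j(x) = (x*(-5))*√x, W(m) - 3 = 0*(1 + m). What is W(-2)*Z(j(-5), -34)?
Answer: 3468 - 3225*I*√5 ≈ 3468.0 - 7211.3*I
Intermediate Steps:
W(m) = 3 (W(m) = 3 + 0*(1 + m) = 3 + 0 = 3)
j(x) = -5*x^(3/2) (j(x) = (-5*x)*√x = -5*x^(3/2))
Z(d, r) = r² - 43*d (Z(d, r) = -43*d + r² = r² - 43*d)
W(-2)*Z(j(-5), -34) = 3*((-34)² - (-215)*(-5)^(3/2)) = 3*(1156 - (-215)*(-5*I*√5)) = 3*(1156 - 1075*I*√5) = 3468 - 3225*I*√5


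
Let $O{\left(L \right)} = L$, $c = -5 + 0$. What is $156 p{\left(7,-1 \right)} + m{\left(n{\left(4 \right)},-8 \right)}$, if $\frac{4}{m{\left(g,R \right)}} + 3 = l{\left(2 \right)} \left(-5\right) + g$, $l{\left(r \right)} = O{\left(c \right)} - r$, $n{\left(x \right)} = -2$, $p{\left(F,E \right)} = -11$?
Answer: $- \frac{25738}{15} \approx -1715.9$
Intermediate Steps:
$c = -5$
$l{\left(r \right)} = -5 - r$
$m{\left(g,R \right)} = \frac{4}{32 + g}$ ($m{\left(g,R \right)} = \frac{4}{-3 + \left(\left(-5 - 2\right) \left(-5\right) + g\right)} = \frac{4}{-3 + \left(\left(-7\right) \left(-5\right) + g\right)} = \frac{4}{-3 + \left(35 + g\right)} = \frac{4}{32 + g}$)
$156 p{\left(7,-1 \right)} + m{\left(n{\left(4 \right)},-8 \right)} = 156 \left(-11\right) + \frac{4}{32 - 2} = -1716 + \frac{4}{30} = -1716 + 4 \cdot \frac{1}{30} = -1716 + \frac{2}{15} = - \frac{25738}{15}$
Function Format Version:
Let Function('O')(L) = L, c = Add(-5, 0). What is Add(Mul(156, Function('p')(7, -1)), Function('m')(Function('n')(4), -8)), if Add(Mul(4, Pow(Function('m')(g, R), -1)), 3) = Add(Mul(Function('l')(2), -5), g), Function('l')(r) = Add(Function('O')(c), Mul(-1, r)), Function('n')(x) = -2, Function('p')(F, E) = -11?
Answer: Rational(-25738, 15) ≈ -1715.9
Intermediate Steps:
c = -5
Function('l')(r) = Add(-5, Mul(-1, r))
Function('m')(g, R) = Mul(4, Pow(Add(32, g), -1)) (Function('m')(g, R) = Mul(4, Pow(Add(-3, Add(Mul(Add(-5, Mul(-1, 2)), -5), g)), -1)) = Mul(4, Pow(Add(-3, Add(Mul(Add(-5, -2), -5), g)), -1)) = Mul(4, Pow(Add(-3, Add(Mul(-7, -5), g)), -1)) = Mul(4, Pow(Add(-3, Add(35, g)), -1)) = Mul(4, Pow(Add(32, g), -1)))
Add(Mul(156, Function('p')(7, -1)), Function('m')(Function('n')(4), -8)) = Add(Mul(156, -11), Mul(4, Pow(Add(32, -2), -1))) = Add(-1716, Mul(4, Pow(30, -1))) = Add(-1716, Mul(4, Rational(1, 30))) = Add(-1716, Rational(2, 15)) = Rational(-25738, 15)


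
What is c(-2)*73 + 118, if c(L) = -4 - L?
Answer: -28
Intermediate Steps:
c(-2)*73 + 118 = (-4 - 1*(-2))*73 + 118 = (-4 + 2)*73 + 118 = -2*73 + 118 = -146 + 118 = -28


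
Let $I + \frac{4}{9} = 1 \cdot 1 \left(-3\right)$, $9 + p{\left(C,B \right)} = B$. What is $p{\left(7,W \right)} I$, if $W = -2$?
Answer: $\frac{341}{9} \approx 37.889$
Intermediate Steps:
$p{\left(C,B \right)} = -9 + B$
$I = - \frac{31}{9}$ ($I = - \frac{4}{9} + 1 \cdot 1 \left(-3\right) = - \frac{4}{9} + 1 \left(-3\right) = - \frac{4}{9} - 3 = - \frac{31}{9} \approx -3.4444$)
$p{\left(7,W \right)} I = \left(-9 - 2\right) \left(- \frac{31}{9}\right) = \left(-11\right) \left(- \frac{31}{9}\right) = \frac{341}{9}$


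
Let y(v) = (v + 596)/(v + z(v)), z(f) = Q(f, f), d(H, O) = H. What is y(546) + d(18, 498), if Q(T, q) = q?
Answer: 10399/546 ≈ 19.046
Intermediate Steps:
z(f) = f
y(v) = (596 + v)/(2*v) (y(v) = (v + 596)/(v + v) = (596 + v)/((2*v)) = (596 + v)*(1/(2*v)) = (596 + v)/(2*v))
y(546) + d(18, 498) = (1/2)*(596 + 546)/546 + 18 = (1/2)*(1/546)*1142 + 18 = 571/546 + 18 = 10399/546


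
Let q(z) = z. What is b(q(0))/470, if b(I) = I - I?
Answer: 0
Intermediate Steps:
b(I) = 0
b(q(0))/470 = 0/470 = 0*(1/470) = 0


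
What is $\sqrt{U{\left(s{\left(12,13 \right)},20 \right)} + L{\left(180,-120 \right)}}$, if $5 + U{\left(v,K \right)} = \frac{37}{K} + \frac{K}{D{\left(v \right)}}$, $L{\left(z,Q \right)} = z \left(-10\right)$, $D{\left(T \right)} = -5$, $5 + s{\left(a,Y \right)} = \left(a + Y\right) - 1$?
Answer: $\frac{i \sqrt{180715}}{10} \approx 42.511 i$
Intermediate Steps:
$s{\left(a,Y \right)} = -6 + Y + a$ ($s{\left(a,Y \right)} = -5 - \left(1 - Y - a\right) = -5 + \left(-1 + Y + a\right) = -6 + Y + a$)
$L{\left(z,Q \right)} = - 10 z$
$U{\left(v,K \right)} = -5 + \frac{37}{K} - \frac{K}{5}$ ($U{\left(v,K \right)} = -5 + \left(\frac{37}{K} + \frac{K}{-5}\right) = -5 + \left(\frac{37}{K} + K \left(- \frac{1}{5}\right)\right) = -5 - \left(- \frac{37}{K} + \frac{K}{5}\right) = -5 + \frac{37}{K} - \frac{K}{5}$)
$\sqrt{U{\left(s{\left(12,13 \right)},20 \right)} + L{\left(180,-120 \right)}} = \sqrt{\left(-5 + \frac{37}{20} - 4\right) - 1800} = \sqrt{- \frac{143}{20} - 1800} = \sqrt{- \frac{36143}{20}} = \frac{i \sqrt{180715}}{10}$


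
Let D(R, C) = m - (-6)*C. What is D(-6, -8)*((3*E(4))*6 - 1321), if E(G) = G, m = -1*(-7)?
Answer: 51209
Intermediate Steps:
m = 7
D(R, C) = 7 + 6*C (D(R, C) = 7 - (-6)*C = 7 + 6*C)
D(-6, -8)*((3*E(4))*6 - 1321) = (7 + 6*(-8))*((3*4)*6 - 1321) = (7 - 48)*(12*6 - 1321) = -41*(72 - 1321) = -41*(-1249) = 51209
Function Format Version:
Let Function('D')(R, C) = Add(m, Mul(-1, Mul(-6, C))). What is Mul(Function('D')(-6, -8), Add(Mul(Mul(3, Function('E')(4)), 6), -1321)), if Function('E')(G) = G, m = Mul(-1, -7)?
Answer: 51209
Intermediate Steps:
m = 7
Function('D')(R, C) = Add(7, Mul(6, C)) (Function('D')(R, C) = Add(7, Mul(-1, Mul(-6, C))) = Add(7, Mul(6, C)))
Mul(Function('D')(-6, -8), Add(Mul(Mul(3, Function('E')(4)), 6), -1321)) = Mul(Add(7, Mul(6, -8)), Add(Mul(Mul(3, 4), 6), -1321)) = Mul(Add(7, -48), Add(Mul(12, 6), -1321)) = Mul(-41, Add(72, -1321)) = Mul(-41, -1249) = 51209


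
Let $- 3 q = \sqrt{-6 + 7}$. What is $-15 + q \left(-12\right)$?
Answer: $-11$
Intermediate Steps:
$q = - \frac{1}{3}$ ($q = - \frac{\sqrt{-6 + 7}}{3} = - \frac{\sqrt{1}}{3} = \left(- \frac{1}{3}\right) 1 = - \frac{1}{3} \approx -0.33333$)
$-15 + q \left(-12\right) = -15 - -4 = -15 + 4 = -11$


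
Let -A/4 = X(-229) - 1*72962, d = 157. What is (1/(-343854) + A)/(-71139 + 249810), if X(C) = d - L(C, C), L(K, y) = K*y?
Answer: 172265352335/61436738034 ≈ 2.8039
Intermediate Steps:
X(C) = 157 - C² (X(C) = 157 - C*C = 157 - C²)
A = 500984 (A = -4*((157 - 1*(-229)²) - 1*72962) = -4*((157 - 1*52441) - 72962) = -4*((157 - 52441) - 72962) = -4*(-52284 - 72962) = -4*(-125246) = 500984)
(1/(-343854) + A)/(-71139 + 249810) = (1/(-343854) + 500984)/(-71139 + 249810) = (-1/343854 + 500984)/178671 = (172265352335/343854)*(1/178671) = 172265352335/61436738034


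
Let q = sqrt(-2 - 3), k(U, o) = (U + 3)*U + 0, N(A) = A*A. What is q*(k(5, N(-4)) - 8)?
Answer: 32*I*sqrt(5) ≈ 71.554*I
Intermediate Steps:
N(A) = A**2
k(U, o) = U*(3 + U) (k(U, o) = (3 + U)*U + 0 = U*(3 + U) + 0 = U*(3 + U))
q = I*sqrt(5) (q = sqrt(-5) = I*sqrt(5) ≈ 2.2361*I)
q*(k(5, N(-4)) - 8) = (I*sqrt(5))*(5*(3 + 5) - 8) = (I*sqrt(5))*(5*8 - 8) = (I*sqrt(5))*(40 - 8) = (I*sqrt(5))*32 = 32*I*sqrt(5)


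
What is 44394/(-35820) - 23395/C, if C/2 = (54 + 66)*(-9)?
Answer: 4122877/429840 ≈ 9.5917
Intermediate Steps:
C = -2160 (C = 2*((54 + 66)*(-9)) = 2*(120*(-9)) = 2*(-1080) = -2160)
44394/(-35820) - 23395/C = 44394/(-35820) - 23395/(-2160) = 44394*(-1/35820) - 23395*(-1/2160) = -7399/5970 + 4679/432 = 4122877/429840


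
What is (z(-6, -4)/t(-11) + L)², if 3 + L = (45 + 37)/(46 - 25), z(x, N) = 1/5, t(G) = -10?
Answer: 863041/1102500 ≈ 0.78280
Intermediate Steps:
z(x, N) = ⅕
L = 19/21 (L = -3 + (45 + 37)/(46 - 25) = -3 + 82/21 = 19/21 ≈ 0.90476)
(z(-6, -4)/t(-11) + L)² = ((⅕)/(-10) + 19/21)² = ((⅕)*(-⅒) + 19/21)² = (-1/50 + 19/21)² = (929/1050)² = 863041/1102500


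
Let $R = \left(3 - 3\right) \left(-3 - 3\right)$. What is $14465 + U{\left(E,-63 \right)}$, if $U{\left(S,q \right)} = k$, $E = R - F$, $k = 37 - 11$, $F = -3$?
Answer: $14491$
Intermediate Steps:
$R = 0$ ($R = 0 \left(-6\right) = 0$)
$k = 26$ ($k = 37 - 11 = 26$)
$E = 3$ ($E = 0 - -3 = 0 + 3 = 3$)
$U{\left(S,q \right)} = 26$
$14465 + U{\left(E,-63 \right)} = 14465 + 26 = 14491$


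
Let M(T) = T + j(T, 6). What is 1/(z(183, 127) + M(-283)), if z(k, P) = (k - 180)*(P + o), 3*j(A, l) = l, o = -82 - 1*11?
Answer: -1/179 ≈ -0.0055866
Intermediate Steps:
o = -93 (o = -82 - 11 = -93)
j(A, l) = l/3
M(T) = 2 + T (M(T) = T + (1/3)*6 = T + 2 = 2 + T)
z(k, P) = (-180 + k)*(-93 + P) (z(k, P) = (k - 180)*(P - 93) = (-180 + k)*(-93 + P))
1/(z(183, 127) + M(-283)) = 1/((16740 - 180*127 - 93*183 + 127*183) + (2 - 283)) = 1/((16740 - 22860 - 17019 + 23241) - 281) = 1/(102 - 281) = 1/(-179) = -1/179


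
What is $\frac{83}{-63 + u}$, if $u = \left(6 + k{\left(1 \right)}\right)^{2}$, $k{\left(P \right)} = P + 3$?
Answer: $\frac{83}{37} \approx 2.2432$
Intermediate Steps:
$k{\left(P \right)} = 3 + P$
$u = 100$ ($u = \left(6 + \left(3 + 1\right)\right)^{2} = \left(6 + 4\right)^{2} = 10^{2} = 100$)
$\frac{83}{-63 + u} = \frac{83}{-63 + 100} = \frac{83}{37}$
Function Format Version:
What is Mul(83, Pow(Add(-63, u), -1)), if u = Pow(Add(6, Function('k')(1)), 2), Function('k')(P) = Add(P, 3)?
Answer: Rational(83, 37) ≈ 2.2432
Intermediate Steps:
Function('k')(P) = Add(3, P)
u = 100 (u = Pow(Add(6, Add(3, 1)), 2) = Pow(Add(6, 4), 2) = Pow(10, 2) = 100)
Mul(83, Pow(Add(-63, u), -1)) = Mul(83, Pow(Add(-63, 100), -1)) = Mul(83, Pow(37, -1)) = Mul(83, Rational(1, 37)) = Rational(83, 37)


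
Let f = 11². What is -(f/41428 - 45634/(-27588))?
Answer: -473465875/285728916 ≈ -1.6570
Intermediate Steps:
f = 121
-(f/41428 - 45634/(-27588)) = -(121/41428 - 45634/(-27588)) = -(121*(1/41428) - 45634*(-1/27588)) = -(121/41428 + 22817/13794) = -1*473465875/285728916 = -473465875/285728916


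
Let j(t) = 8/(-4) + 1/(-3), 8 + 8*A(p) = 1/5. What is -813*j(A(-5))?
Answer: 1897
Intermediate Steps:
A(p) = -39/40 (A(p) = -1 + (1/8)/5 = -1 + (1/8)*(1/5) = -1 + 1/40 = -39/40)
j(t) = -7/3 (j(t) = 8*(-1/4) + 1*(-1/3) = -2 - 1/3 = -7/3)
-813*j(A(-5)) = -813*(-7/3) = 1897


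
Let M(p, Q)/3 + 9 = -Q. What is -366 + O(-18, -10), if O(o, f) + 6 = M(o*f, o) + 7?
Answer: -338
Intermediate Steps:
M(p, Q) = -27 - 3*Q (M(p, Q) = -27 + 3*(-Q) = -27 - 3*Q)
O(o, f) = -26 - 3*o (O(o, f) = -6 + ((-27 - 3*o) + 7) = -6 + (-20 - 3*o) = -26 - 3*o)
-366 + O(-18, -10) = -366 + (-26 - 3*(-18)) = -366 + (-26 + 54) = -366 + 28 = -338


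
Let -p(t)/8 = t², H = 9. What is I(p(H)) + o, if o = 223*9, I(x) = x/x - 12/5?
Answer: 10028/5 ≈ 2005.6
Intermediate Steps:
p(t) = -8*t²
I(x) = -7/5 (I(x) = 1 - 12*⅕ = 1 - 12/5 = -7/5)
o = 2007
I(p(H)) + o = -7/5 + 2007 = 10028/5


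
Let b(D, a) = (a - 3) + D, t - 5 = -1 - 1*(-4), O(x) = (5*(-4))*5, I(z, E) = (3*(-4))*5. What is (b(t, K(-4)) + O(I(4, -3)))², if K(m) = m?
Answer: 9801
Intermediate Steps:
I(z, E) = -60 (I(z, E) = -12*5 = -60)
O(x) = -100 (O(x) = -20*5 = -100)
t = 8 (t = 5 + (-1 - 1*(-4)) = 5 + (-1 + 4) = 5 + 3 = 8)
b(D, a) = -3 + D + a (b(D, a) = (-3 + a) + D = -3 + D + a)
(b(t, K(-4)) + O(I(4, -3)))² = ((-3 + 8 - 4) - 100)² = (1 - 100)² = (-99)² = 9801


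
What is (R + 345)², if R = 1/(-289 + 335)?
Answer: 251888641/2116 ≈ 1.1904e+5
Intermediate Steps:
R = 1/46 ≈ 0.021739
(R + 345)² = (1/46 + 345)² = (15871/46)² = 251888641/2116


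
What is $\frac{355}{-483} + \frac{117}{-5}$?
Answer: $- \frac{58286}{2415} \approx -24.135$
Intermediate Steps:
$\frac{355}{-483} + \frac{117}{-5} = 355 \left(- \frac{1}{483}\right) + 117 \left(- \frac{1}{5}\right) = - \frac{355}{483} - \frac{117}{5} = - \frac{58286}{2415}$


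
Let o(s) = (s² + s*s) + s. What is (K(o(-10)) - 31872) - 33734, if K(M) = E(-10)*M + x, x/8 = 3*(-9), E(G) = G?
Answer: -67722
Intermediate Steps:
x = -216 (x = 8*(3*(-9)) = 8*(-27) = -216)
o(s) = s + 2*s² (o(s) = (s² + s²) + s = 2*s² + s = s + 2*s²)
K(M) = -216 - 10*M (K(M) = -10*M - 216 = -216 - 10*M)
(K(o(-10)) - 31872) - 33734 = ((-216 - (-100)*(1 + 2*(-10))) - 31872) - 33734 = ((-216 - (-100)*(1 - 20)) - 31872) - 33734 = ((-216 - (-100)*(-19)) - 31872) - 33734 = ((-216 - 10*190) - 31872) - 33734 = ((-216 - 1900) - 31872) - 33734 = (-2116 - 31872) - 33734 = -33988 - 33734 = -67722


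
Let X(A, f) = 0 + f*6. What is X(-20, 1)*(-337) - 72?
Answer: -2094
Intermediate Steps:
X(A, f) = 6*f (X(A, f) = 0 + 6*f = 6*f)
X(-20, 1)*(-337) - 72 = (6*1)*(-337) - 72 = 6*(-337) - 72 = -2022 - 72 = -2094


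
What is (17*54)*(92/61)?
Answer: 84456/61 ≈ 1384.5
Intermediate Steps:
(17*54)*(92/61) = 918*(92*(1/61)) = 918*(92/61) = 84456/61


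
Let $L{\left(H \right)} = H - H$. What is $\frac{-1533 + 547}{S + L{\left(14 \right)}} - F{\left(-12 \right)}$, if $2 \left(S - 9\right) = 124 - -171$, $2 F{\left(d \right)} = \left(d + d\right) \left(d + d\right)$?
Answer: $- \frac{92116}{313} \approx -294.3$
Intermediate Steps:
$F{\left(d \right)} = 2 d^{2}$ ($F{\left(d \right)} = \frac{\left(d + d\right) \left(d + d\right)}{2} = \frac{2 d 2 d}{2} = \frac{4 d^{2}}{2} = 2 d^{2}$)
$S = \frac{313}{2}$ ($S = 9 + \frac{124 - -171}{2} = 9 + \frac{124 + 171}{2} = 9 + \frac{1}{2} \cdot 295 = 9 + \frac{295}{2} = \frac{313}{2} \approx 156.5$)
$L{\left(H \right)} = 0$
$\frac{-1533 + 547}{S + L{\left(14 \right)}} - F{\left(-12 \right)} = \frac{-1533 + 547}{\frac{313}{2} + 0} - 2 \left(-12\right)^{2} = - \frac{986}{\frac{313}{2}} - 2 \cdot 144 = \left(-986\right) \frac{2}{313} - 288 = - \frac{1972}{313} - 288 = - \frac{92116}{313}$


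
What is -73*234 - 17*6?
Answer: -17184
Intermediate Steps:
-73*234 - 17*6 = -17082 - 102 = -17184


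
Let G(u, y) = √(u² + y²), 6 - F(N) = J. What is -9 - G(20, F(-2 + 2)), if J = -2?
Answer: -9 - 4*√29 ≈ -30.541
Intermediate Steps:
F(N) = 8 (F(N) = 6 - 1*(-2) = 6 + 2 = 8)
-9 - G(20, F(-2 + 2)) = -9 - √(20² + 8²) = -9 - √(400 + 64) = -9 - √464 = -9 - 4*√29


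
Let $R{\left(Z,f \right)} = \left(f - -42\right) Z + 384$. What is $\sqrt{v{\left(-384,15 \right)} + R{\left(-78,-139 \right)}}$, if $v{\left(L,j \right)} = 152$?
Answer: $\sqrt{8102} \approx 90.011$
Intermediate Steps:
$R{\left(Z,f \right)} = 384 + Z \left(42 + f\right)$ ($R{\left(Z,f \right)} = \left(f + 42\right) Z + 384 = \left(42 + f\right) Z + 384 = Z \left(42 + f\right) + 384 = 384 + Z \left(42 + f\right)$)
$\sqrt{v{\left(-384,15 \right)} + R{\left(-78,-139 \right)}} = \sqrt{152 + \left(384 + 42 \left(-78\right) - -10842\right)} = \sqrt{152 + \left(384 - 3276 + 10842\right)} = \sqrt{152 + 7950} = \sqrt{8102}$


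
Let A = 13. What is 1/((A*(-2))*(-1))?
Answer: 1/26 ≈ 0.038462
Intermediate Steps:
1/((A*(-2))*(-1)) = 1/((13*(-2))*(-1)) = 1/(-26*(-1)) = 1/26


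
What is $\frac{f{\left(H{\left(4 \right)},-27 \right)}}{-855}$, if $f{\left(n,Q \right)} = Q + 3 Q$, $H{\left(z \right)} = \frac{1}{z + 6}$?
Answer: $\frac{12}{95} \approx 0.12632$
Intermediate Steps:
$H{\left(z \right)} = \frac{1}{6 + z}$
$f{\left(n,Q \right)} = 4 Q$
$\frac{f{\left(H{\left(4 \right)},-27 \right)}}{-855} = \frac{4 \left(-27\right)}{-855} = \left(-108\right) \left(- \frac{1}{855}\right) = \frac{12}{95}$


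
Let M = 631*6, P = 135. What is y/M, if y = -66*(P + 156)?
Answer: -3201/631 ≈ -5.0729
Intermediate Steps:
M = 3786
y = -19206 (y = -66*(135 + 156) = -66*291 = -19206)
y/M = -19206/3786 = -19206*1/3786 = -3201/631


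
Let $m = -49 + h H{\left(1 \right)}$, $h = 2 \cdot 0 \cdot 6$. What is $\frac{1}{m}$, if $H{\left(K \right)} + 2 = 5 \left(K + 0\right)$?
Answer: $- \frac{1}{49} \approx -0.020408$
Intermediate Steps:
$H{\left(K \right)} = -2 + 5 K$ ($H{\left(K \right)} = -2 + 5 \left(K + 0\right) = -2 + 5 K$)
$h = 0$ ($h = 0 \cdot 6 = 0$)
$m = -49$ ($m = -49 + 0 \left(-2 + 5 \cdot 1\right) = -49 + 0 \left(-2 + 5\right) = -49 + 0 \cdot 3 = -49 + 0 = -49$)
$\frac{1}{m} = \frac{1}{-49} = - \frac{1}{49}$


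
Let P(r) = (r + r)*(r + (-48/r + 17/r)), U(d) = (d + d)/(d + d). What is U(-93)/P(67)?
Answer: 1/8916 ≈ 0.00011216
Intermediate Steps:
U(d) = 1 (U(d) = (2*d)/((2*d)) = (2*d)*(1/(2*d)) = 1)
P(r) = 2*r*(r - 31/r) (P(r) = (2*r)*(r - 31/r) = 2*r*(r - 31/r))
U(-93)/P(67) = 1/(-62 + 2*67²) = 1/(-62 + 2*4489) = 1/(-62 + 8978) = 1/8916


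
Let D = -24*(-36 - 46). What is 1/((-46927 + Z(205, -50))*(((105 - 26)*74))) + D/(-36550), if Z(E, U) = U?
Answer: -270233519603/5018818330050 ≈ -0.053844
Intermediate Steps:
D = 1968 (D = -24*(-82) = 1968)
1/((-46927 + Z(205, -50))*(((105 - 26)*74))) + D/(-36550) = 1/((-46927 - 50)*(((105 - 26)*74))) + 1968/(-36550) = 1/((-46977)*((79*74))) + 1968*(-1/36550) = -1/46977/5846 - 984/18275 = -1/46977*1/5846 - 984/18275 = -1/274627542 - 984/18275 = -270233519603/5018818330050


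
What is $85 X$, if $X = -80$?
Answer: $-6800$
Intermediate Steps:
$85 X = 85 \left(-80\right) = -6800$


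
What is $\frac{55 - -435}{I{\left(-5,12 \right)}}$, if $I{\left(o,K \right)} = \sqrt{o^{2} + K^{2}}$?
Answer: $\frac{490}{13} \approx 37.692$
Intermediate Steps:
$I{\left(o,K \right)} = \sqrt{K^{2} + o^{2}}$
$\frac{55 - -435}{I{\left(-5,12 \right)}} = \frac{55 - -435}{\sqrt{12^{2} + \left(-5\right)^{2}}} = \frac{55 + 435}{\sqrt{144 + 25}} = \frac{490}{\sqrt{169}} = \frac{490}{13}$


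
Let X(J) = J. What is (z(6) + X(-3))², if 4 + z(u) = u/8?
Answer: 625/16 ≈ 39.063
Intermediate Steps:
z(u) = -4 + u/8
(z(6) + X(-3))² = ((-4 + (⅛)*6) - 3)² = ((-4 + ¾) - 3)² = (-13/4 - 3)² = (-25/4)² = 625/16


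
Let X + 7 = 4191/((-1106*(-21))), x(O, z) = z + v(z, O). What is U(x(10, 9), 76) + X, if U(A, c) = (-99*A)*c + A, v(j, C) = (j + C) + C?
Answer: -2213289305/7742 ≈ -2.8588e+5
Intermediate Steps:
v(j, C) = j + 2*C (v(j, C) = (C + j) + C = j + 2*C)
x(O, z) = 2*O + 2*z (x(O, z) = z + (z + 2*O) = 2*O + 2*z)
U(A, c) = A - 99*A*c (U(A, c) = -99*A*c + A = A - 99*A*c)
X = -52797/7742 (X = -7 + 4191/((-1106*(-21))) = -7 + 4191/23226 = -7 + 4191*(1/23226) = -7 + 1397/7742 = -52797/7742 ≈ -6.8196)
U(x(10, 9), 76) + X = (2*10 + 2*9)*(1 - 99*76) - 52797/7742 = (20 + 18)*(1 - 7524) - 52797/7742 = 38*(-7523) - 52797/7742 = -285874 - 52797/7742 = -2213289305/7742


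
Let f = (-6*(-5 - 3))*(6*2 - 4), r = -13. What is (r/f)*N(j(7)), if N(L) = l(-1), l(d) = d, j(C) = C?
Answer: 13/384 ≈ 0.033854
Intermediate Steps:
N(L) = -1
f = 384 (f = (-6*(-8))*(12 - 4) = -2*(-24)*8 = 48*8 = 384)
(r/f)*N(j(7)) = -13/384*(-1) = 13/384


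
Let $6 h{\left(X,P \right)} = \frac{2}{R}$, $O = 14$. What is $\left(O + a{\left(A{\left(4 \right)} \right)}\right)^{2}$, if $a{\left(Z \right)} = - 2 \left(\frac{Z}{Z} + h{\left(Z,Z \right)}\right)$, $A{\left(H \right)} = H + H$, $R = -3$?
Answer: $\frac{12100}{81} \approx 149.38$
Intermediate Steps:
$A{\left(H \right)} = 2 H$
$h{\left(X,P \right)} = - \frac{1}{9}$ ($h{\left(X,P \right)} = \frac{2 \frac{1}{-3}}{6} = \frac{2 \left(- \frac{1}{3}\right)}{6} = \frac{1}{6} \left(- \frac{2}{3}\right) = - \frac{1}{9}$)
$a{\left(Z \right)} = - \frac{16}{9}$ ($a{\left(Z \right)} = - 2 \left(\frac{Z}{Z} - \frac{1}{9}\right) = - 2 \left(1 - \frac{1}{9}\right) = \left(-2\right) \frac{8}{9} = - \frac{16}{9}$)
$\left(O + a{\left(A{\left(4 \right)} \right)}\right)^{2} = \left(14 - \frac{16}{9}\right)^{2} = \left(\frac{110}{9}\right)^{2} = \frac{12100}{81}$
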